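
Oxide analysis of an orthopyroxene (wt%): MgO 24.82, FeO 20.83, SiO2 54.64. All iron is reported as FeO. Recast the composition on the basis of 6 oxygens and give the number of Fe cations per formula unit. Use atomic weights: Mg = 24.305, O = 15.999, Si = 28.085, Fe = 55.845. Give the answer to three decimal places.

0.638 Fe apfu

MgO (M=40.304): mol = 0.61582; Mg = 0.61582, O = 0.61582.
FeO (M=71.844): mol = 0.28993; Fe = 0.28993, O = 0.28993.
SiO2 (M=60.083): mol = 0.90941; Si = 0.90941, O = 1.81882.
ΣO = 2.72457; factor = 6/ΣO = 2.20218.
Fe apfu = 0.28993 × 2.20218 = 0.638.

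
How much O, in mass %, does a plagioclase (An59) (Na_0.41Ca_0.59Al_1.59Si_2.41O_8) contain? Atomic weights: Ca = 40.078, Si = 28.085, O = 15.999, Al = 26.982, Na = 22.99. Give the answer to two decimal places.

M(Na_0.41Ca_0.59Al_1.59Si_2.41O_8) = 271.650 g/mol.
O contributes 8 × 15.999 = 127.992 g per mole.
127.992/271.650 = 0.4712 → 47.12%.

47.12 mass %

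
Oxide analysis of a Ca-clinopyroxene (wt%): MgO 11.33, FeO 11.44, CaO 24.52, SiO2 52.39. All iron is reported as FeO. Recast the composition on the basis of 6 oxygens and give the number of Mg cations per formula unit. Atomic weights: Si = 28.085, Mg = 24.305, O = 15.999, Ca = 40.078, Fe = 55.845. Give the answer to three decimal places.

0.643 Mg apfu

MgO (M=40.304): mol = 0.28111; Mg = 0.28111, O = 0.28111.
FeO (M=71.844): mol = 0.15923; Fe = 0.15923, O = 0.15923.
CaO (M=56.077): mol = 0.43726; Ca = 0.43726, O = 0.43726.
SiO2 (M=60.083): mol = 0.87196; Si = 0.87196, O = 1.74392.
ΣO = 2.62152; factor = 6/ΣO = 2.28875.
Mg apfu = 0.28111 × 2.28875 = 0.643.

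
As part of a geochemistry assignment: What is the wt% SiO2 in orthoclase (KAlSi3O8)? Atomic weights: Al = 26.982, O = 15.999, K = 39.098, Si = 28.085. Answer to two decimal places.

Molar mass of KAlSi3O8 = 1×39.098 + 1×26.982 + 3×28.085 + 8×15.999 = 278.327 g/mol.
Each formula unit contains 3 Si, equivalent to 3/1 = 3.0000 mol SiO2.
M(SiO2) = 1×28.085 + 2×15.999 = 60.083 g/mol.
Mass of SiO2 per formula unit = 3.0000 × 60.083 = 180.249 g.
SiO2 wt% = 180.249 / 278.327 × 100 = 64.76%.

64.76 wt%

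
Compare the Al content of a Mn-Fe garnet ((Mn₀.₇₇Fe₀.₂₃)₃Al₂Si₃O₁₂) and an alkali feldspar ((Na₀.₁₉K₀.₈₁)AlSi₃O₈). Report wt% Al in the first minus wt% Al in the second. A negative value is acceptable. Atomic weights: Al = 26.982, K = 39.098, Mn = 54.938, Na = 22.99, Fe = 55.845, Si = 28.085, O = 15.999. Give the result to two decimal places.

1.09 percentage points

Al in (Mn₀.₇₇Fe₀.₂₃)₃Al₂Si₃O₁₂: molar mass 495.647 g/mol; 2×26.982 = 53.964 g → 10.89 wt%.
Al in (Na₀.₁₉K₀.₈₁)AlSi₃O₈: molar mass 275.266 g/mol; 1×26.982 = 26.982 g → 9.80 wt%.
Difference = 10.89 − 9.80 = 1.09 percentage points.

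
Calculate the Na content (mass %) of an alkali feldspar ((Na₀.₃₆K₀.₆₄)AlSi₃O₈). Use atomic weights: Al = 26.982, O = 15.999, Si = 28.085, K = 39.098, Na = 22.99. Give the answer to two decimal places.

3.04 mass %

M((Na₀.₃₆K₀.₆₄)AlSi₃O₈) = 272.528 g/mol.
Na contributes 0.36 × 22.99 = 8.276 g per mole.
8.276/272.528 = 0.0304 → 3.04%.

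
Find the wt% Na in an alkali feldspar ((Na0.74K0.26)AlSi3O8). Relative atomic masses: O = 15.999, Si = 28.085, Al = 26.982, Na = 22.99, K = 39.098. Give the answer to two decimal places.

6.39 wt%

M((Na0.74K0.26)AlSi3O8) = 266.407 g/mol.
Na contributes 0.74 × 22.99 = 17.013 g per mole.
17.013/266.407 = 0.0639 → 6.39%.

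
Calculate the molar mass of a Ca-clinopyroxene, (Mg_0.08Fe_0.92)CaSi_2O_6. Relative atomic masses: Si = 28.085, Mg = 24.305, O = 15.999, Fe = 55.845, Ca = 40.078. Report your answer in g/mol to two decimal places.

245.56 g/mol

The formula mass is the sum 0.08(24.305) + 0.92(55.845) + 1(40.078) + 2(28.085) + 6(15.999).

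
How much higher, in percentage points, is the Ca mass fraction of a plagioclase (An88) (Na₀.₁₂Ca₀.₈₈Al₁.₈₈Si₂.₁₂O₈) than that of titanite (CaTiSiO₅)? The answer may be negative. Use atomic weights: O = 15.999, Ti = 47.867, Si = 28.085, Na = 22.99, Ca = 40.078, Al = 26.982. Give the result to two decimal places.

-7.68 percentage points

Ca in Na₀.₁₂Ca₀.₈₈Al₁.₈₈Si₂.₁₂O₈: molar mass 276.286 g/mol; 0.88×40.078 = 35.269 g → 12.77 wt%.
Ca in CaTiSiO₅: molar mass 196.025 g/mol; 1×40.078 = 40.078 g → 20.45 wt%.
Difference = 12.77 − 20.45 = -7.68 percentage points.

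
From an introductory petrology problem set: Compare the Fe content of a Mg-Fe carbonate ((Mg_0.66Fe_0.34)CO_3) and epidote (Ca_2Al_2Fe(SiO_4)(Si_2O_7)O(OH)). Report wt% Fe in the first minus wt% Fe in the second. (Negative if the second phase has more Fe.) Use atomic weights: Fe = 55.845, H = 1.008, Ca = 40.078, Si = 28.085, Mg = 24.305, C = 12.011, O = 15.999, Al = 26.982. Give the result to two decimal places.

First mineral: 18.987 g Fe in 95.037 g formula = 19.98 wt% Fe.
Second mineral: 55.845 g Fe in 483.215 g formula = 11.56 wt% Fe.
19.98% − 11.56% gives a difference of 8.42 percentage points.

8.42 percentage points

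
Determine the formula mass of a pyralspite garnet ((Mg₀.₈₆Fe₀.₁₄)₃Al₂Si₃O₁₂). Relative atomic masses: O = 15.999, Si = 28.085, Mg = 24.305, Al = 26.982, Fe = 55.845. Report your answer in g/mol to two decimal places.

M = 2.58×24.305 + 0.42×55.845 + 2×26.982 + 3×28.085 + 12×15.999

416.37 g/mol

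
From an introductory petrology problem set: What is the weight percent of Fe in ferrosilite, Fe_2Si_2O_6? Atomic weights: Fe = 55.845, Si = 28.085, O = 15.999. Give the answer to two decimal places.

Molar mass of Fe_2Si_2O_6: 2·55.845 + 2·28.085 + 6·15.999 = 263.854 g/mol.
Mass of Fe per formula unit: 2 × 55.845 = 111.690 g.
Weight fraction Fe = 111.690 / 263.854 = 0.4233.

42.33 mass %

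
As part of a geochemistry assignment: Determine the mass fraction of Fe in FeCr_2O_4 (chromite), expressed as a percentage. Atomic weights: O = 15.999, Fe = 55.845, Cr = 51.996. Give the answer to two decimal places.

Molar mass of FeCr_2O_4: 1*55.845 + 2*51.996 + 4*15.999 = 223.833 g/mol.
Mass of Fe per formula unit: 1 × 55.845 = 55.845 g.
Weight fraction Fe = 55.845 / 223.833 = 0.2495.

24.95 wt%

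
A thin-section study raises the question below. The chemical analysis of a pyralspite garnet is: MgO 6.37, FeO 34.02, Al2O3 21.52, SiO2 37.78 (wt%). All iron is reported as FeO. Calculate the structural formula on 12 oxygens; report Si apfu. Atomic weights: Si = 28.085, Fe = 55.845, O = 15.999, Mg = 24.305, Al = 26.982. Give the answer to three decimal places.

2.991 Si apfu

MgO: 6.37/40.304 = 0.15805 mol → 0.15805 mol Mg, 0.15805 mol O.
FeO: 34.02/71.844 = 0.47353 mol → 0.47353 mol Fe, 0.47353 mol O.
Al2O3: 21.52/101.961 = 0.21106 mol → 0.42212 mol Al, 0.63318 mol O.
SiO2: 37.78/60.083 = 0.62880 mol → 0.62880 mol Si, 1.25760 mol O.
Total oxygen = 2.52236 mol. Normalization factor = 12/2.52236 = 4.75745.
Si per 12 O = 0.62880 × 4.75745 = 2.991.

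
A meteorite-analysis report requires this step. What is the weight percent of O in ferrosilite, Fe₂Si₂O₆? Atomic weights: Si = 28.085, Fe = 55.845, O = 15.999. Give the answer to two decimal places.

36.38 wt%

M(Fe₂Si₂O₆) = 263.854 g/mol.
O contributes 6 × 15.999 = 95.994 g per mole.
95.994/263.854 = 0.3638 → 36.38%.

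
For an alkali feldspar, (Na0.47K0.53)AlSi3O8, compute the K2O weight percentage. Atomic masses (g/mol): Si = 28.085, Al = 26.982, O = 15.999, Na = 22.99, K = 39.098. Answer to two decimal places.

9.22 wt%

Formula mass = 270.756 g/mol.
0.53 K → 0.2650 mol K2O per formula unit; M(K2O) = 94.195, so K2O mass = 24.962 g.
24.962/270.756 × 100 = 9.22 wt%.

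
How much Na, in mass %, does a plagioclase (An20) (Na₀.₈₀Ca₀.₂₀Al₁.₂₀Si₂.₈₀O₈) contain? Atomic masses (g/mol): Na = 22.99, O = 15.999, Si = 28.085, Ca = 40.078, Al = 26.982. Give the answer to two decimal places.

Molar mass of Na₀.₈₀Ca₀.₂₀Al₁.₂₀Si₂.₈₀O₈: 0.80*22.99 + 0.20*40.078 + 1.20*26.982 + 2.80*28.085 + 8*15.999 = 265.416 g/mol.
Mass of Na per formula unit: 0.80 × 22.99 = 18.392 g.
Weight fraction Na = 18.392 / 265.416 = 0.0693.

6.93 mass %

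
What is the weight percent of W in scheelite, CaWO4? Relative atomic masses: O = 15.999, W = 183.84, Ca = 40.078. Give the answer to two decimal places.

63.85 mass %

M(CaWO4) = 287.914 g/mol.
W contributes 1 × 183.84 = 183.840 g per mole.
183.840/287.914 = 0.6385 → 63.85%.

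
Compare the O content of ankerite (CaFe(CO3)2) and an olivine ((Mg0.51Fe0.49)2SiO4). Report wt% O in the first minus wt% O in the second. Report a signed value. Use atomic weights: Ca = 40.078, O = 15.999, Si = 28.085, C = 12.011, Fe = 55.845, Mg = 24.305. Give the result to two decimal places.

7.16 percentage points

First mineral: 95.994 g O in 215.939 g formula = 44.45 wt% O.
Second mineral: 63.996 g O in 171.600 g formula = 37.29 wt% O.
44.45% − 37.29% gives a difference of 7.16 percentage points.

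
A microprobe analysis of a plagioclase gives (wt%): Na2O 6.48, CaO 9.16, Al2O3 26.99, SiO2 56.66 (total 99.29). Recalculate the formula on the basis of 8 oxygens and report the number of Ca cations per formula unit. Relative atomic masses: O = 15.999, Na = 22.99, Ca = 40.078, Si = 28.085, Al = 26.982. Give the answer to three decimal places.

0.443 Ca apfu

6.48 wt% Na2O ÷ 61.979 g/mol = 0.10455 mol, giving 0.20910 Na and 0.10455 O.
9.16 wt% CaO ÷ 56.077 g/mol = 0.16335 mol, giving 0.16335 Ca and 0.16335 O.
26.99 wt% Al2O3 ÷ 101.961 g/mol = 0.26471 mol, giving 0.52942 Al and 0.79413 O.
56.66 wt% SiO2 ÷ 60.083 g/mol = 0.94303 mol, giving 0.94303 Si and 1.88606 O.
Oxygen sums to 2.94809; scaling by 8/2.94809 = 2.71362 puts the formula on 8 O.
Ca: 0.16335 × 2.71362 = 0.443 atoms per formula unit.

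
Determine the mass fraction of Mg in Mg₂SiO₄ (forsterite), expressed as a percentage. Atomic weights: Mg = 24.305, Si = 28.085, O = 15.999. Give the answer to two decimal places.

M(Mg₂SiO₄) = 140.691 g/mol.
Mg contributes 2 × 24.305 = 48.610 g per mole.
48.610/140.691 = 0.3455 → 34.55%.

34.55 weight percent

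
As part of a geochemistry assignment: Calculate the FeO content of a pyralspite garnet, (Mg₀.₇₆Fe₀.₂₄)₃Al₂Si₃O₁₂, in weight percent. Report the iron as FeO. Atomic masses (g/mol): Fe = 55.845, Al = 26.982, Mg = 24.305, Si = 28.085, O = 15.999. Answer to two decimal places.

M((Mg₀.₇₆Fe₀.₂₄)₃Al₂Si₃O₁₂) = 425.831 g/mol; M(FeO) = 71.844 g/mol.
Moles FeO per formula unit = 0.72 Fe ÷ 1 = 0.7200.
FeO fraction = (0.7200 × 71.844) / 425.831 = 51.728/425.831 = 0.1215.

12.15 wt%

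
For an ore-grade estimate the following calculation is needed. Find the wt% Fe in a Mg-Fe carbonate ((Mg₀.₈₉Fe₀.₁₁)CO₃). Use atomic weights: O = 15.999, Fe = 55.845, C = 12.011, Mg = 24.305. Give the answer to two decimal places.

7.00 mass %

Molar mass of (Mg₀.₈₉Fe₀.₁₁)CO₃: 0.89×24.305 + 0.11×55.845 + 1×12.011 + 3×15.999 = 87.782 g/mol.
Mass of Fe per formula unit: 0.11 × 55.845 = 6.143 g.
Weight fraction Fe = 6.143 / 87.782 = 0.0700.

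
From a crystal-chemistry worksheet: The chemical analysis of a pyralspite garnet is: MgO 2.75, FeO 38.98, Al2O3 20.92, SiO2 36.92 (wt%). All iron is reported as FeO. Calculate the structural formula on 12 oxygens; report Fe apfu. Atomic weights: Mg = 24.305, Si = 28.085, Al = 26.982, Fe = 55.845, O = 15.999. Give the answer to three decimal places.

2.652 Fe apfu

2.75 wt% MgO ÷ 40.304 g/mol = 0.06823 mol, giving 0.06823 Mg and 0.06823 O.
38.98 wt% FeO ÷ 71.844 g/mol = 0.54256 mol, giving 0.54256 Fe and 0.54256 O.
20.92 wt% Al2O3 ÷ 101.961 g/mol = 0.20518 mol, giving 0.41036 Al and 0.61554 O.
36.92 wt% SiO2 ÷ 60.083 g/mol = 0.61448 mol, giving 0.61448 Si and 1.22896 O.
Oxygen sums to 2.45529; scaling by 12/2.45529 = 4.88741 puts the formula on 12 O.
Fe: 0.54256 × 4.88741 = 2.652 atoms per formula unit.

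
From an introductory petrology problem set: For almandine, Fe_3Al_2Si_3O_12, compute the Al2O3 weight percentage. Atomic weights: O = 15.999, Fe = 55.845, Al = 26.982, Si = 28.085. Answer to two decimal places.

Molar mass of Fe_3Al_2Si_3O_12 = 3·55.845 + 2·26.982 + 3·28.085 + 12·15.999 = 497.742 g/mol.
Each formula unit contains 2 Al, equivalent to 2/2 = 1.0000 mol Al2O3.
M(Al2O3) = 2×26.982 + 3×15.999 = 101.961 g/mol.
Mass of Al2O3 per formula unit = 1.0000 × 101.961 = 101.961 g.
Al2O3 wt% = 101.961 / 497.742 × 100 = 20.48%.

20.48 wt%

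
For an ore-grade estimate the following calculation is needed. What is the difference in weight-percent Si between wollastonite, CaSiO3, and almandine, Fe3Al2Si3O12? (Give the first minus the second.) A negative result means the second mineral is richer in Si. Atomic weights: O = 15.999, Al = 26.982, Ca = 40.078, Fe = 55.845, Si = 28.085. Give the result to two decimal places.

First mineral: 28.085 g Si in 116.160 g formula = 24.18 wt% Si.
Second mineral: 84.255 g Si in 497.742 g formula = 16.93 wt% Si.
24.18% − 16.93% gives a difference of 7.25 percentage points.

7.25 percentage points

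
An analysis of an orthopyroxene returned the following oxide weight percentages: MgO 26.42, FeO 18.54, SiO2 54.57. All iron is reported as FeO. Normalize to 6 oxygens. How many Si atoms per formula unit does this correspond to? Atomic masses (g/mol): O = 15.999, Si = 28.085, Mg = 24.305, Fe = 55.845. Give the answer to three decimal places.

26.42 wt% MgO ÷ 40.304 g/mol = 0.65552 mol, giving 0.65552 Mg and 0.65552 O.
18.54 wt% FeO ÷ 71.844 g/mol = 0.25806 mol, giving 0.25806 Fe and 0.25806 O.
54.57 wt% SiO2 ÷ 60.083 g/mol = 0.90824 mol, giving 0.90824 Si and 1.81648 O.
Oxygen sums to 2.73006; scaling by 6/2.73006 = 2.19775 puts the formula on 6 O.
Si: 0.90824 × 2.19775 = 1.996 atoms per formula unit.

1.996 Si apfu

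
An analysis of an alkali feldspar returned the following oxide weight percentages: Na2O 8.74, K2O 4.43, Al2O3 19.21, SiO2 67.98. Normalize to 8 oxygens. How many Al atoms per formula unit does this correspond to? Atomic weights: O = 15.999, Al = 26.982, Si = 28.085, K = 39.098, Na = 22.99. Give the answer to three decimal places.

0.999 Al apfu

Na2O: 8.74/61.979 = 0.14102 mol → 0.28204 mol Na, 0.14102 mol O.
K2O: 4.43/94.195 = 0.04703 mol → 0.09406 mol K, 0.04703 mol O.
Al2O3: 19.21/101.961 = 0.18841 mol → 0.37682 mol Al, 0.56523 mol O.
SiO2: 67.98/60.083 = 1.13143 mol → 1.13143 mol Si, 2.26286 mol O.
Total oxygen = 3.01614 mol. Normalization factor = 8/3.01614 = 2.65240.
Al per 8 O = 0.37682 × 2.65240 = 0.999.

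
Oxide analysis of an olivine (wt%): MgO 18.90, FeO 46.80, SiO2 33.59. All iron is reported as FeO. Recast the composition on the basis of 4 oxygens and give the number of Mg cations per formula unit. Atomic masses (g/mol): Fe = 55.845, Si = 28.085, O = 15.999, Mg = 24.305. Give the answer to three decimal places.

0.838 Mg apfu

18.90 wt% MgO ÷ 40.304 g/mol = 0.46894 mol, giving 0.46894 Mg and 0.46894 O.
46.80 wt% FeO ÷ 71.844 g/mol = 0.65141 mol, giving 0.65141 Fe and 0.65141 O.
33.59 wt% SiO2 ÷ 60.083 g/mol = 0.55906 mol, giving 0.55906 Si and 1.11812 O.
Oxygen sums to 2.23847; scaling by 4/2.23847 = 1.78693 puts the formula on 4 O.
Mg: 0.46894 × 1.78693 = 0.838 atoms per formula unit.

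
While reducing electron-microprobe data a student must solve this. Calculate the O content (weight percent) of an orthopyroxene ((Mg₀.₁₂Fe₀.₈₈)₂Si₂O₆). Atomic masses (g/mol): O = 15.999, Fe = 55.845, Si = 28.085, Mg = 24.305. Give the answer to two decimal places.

37.46 weight percent

Formula mass = 0.24·24.305 + 1.76·55.845 + 2·28.085 + 6·15.999 = 256.284 g/mol, of which 95.994 g is O.
So O makes up 95.994/256.284 = 0.3746 of the mass, i.e. 37.46%.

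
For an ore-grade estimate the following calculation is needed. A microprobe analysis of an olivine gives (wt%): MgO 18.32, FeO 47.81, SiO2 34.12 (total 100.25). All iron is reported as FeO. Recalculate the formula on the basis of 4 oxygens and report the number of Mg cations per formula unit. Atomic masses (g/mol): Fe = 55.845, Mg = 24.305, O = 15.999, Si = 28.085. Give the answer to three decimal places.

18.32 wt% MgO ÷ 40.304 g/mol = 0.45455 mol, giving 0.45455 Mg and 0.45455 O.
47.81 wt% FeO ÷ 71.844 g/mol = 0.66547 mol, giving 0.66547 Fe and 0.66547 O.
34.12 wt% SiO2 ÷ 60.083 g/mol = 0.56788 mol, giving 0.56788 Si and 1.13576 O.
Oxygen sums to 2.25578; scaling by 4/2.25578 = 1.77322 puts the formula on 4 O.
Mg: 0.45455 × 1.77322 = 0.806 atoms per formula unit.

0.806 Mg apfu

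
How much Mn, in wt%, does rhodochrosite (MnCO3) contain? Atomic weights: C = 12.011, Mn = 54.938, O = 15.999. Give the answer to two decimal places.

Formula mass = 1*54.938 + 1*12.011 + 3*15.999 = 114.946 g/mol, of which 54.938 g is Mn.
So Mn makes up 54.938/114.946 = 0.4779 of the mass, i.e. 47.79%.

47.79 wt%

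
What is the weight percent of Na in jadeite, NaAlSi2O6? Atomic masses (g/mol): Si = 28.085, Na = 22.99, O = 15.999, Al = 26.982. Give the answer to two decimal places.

11.37 mass %

Molar mass of NaAlSi2O6: 1*22.99 + 1*26.982 + 2*28.085 + 6*15.999 = 202.136 g/mol.
Mass of Na per formula unit: 1 × 22.99 = 22.990 g.
Weight fraction Na = 22.990 / 202.136 = 0.1137.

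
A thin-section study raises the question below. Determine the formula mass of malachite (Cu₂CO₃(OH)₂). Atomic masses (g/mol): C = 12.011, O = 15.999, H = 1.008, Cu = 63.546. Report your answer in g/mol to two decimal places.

221.11 g/mol

M = 2*63.546 + 1*12.011 + 5*15.999 + 2*1.008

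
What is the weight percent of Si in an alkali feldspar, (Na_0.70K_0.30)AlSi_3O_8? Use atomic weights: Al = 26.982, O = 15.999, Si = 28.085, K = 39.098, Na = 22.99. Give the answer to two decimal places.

31.55 wt%

M((Na_0.70K_0.30)AlSi_3O_8) = 267.051 g/mol.
Si contributes 3 × 28.085 = 84.255 g per mole.
84.255/267.051 = 0.3155 → 31.55%.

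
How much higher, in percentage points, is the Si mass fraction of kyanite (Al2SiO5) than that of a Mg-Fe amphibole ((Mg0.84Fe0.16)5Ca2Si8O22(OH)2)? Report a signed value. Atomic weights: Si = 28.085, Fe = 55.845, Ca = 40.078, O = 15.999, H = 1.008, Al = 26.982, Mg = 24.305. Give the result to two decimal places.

First mineral: 28.085 g Si in 162.044 g formula = 17.33 wt% Si.
Second mineral: 224.680 g Si in 837.585 g formula = 26.82 wt% Si.
17.33% − 26.82% gives a difference of -9.49 percentage points.

-9.49 percentage points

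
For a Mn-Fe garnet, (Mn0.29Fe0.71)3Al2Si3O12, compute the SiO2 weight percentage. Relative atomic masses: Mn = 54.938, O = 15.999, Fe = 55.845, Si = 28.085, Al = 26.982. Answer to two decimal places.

Formula mass = 496.953 g/mol.
3 Si → 3.0000 mol SiO2 per formula unit; M(SiO2) = 60.083, so SiO2 mass = 180.249 g.
180.249/496.953 × 100 = 36.27 wt%.

36.27 wt%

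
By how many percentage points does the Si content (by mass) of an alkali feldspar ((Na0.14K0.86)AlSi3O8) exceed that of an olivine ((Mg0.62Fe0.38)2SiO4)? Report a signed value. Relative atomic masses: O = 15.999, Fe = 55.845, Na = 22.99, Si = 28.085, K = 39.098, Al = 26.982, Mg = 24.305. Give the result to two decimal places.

M((Na0.14K0.86)AlSi3O8) = 276.072 g/mol, so wt% Si = 84.255/276.072 × 100 = 30.52%.
M((Mg0.62Fe0.38)2SiO4) = 164.661 g/mol, so wt% Si = 28.085/164.661 × 100 = 17.06%.
30.52 − 17.06 = 13.46 pp.

13.46 percentage points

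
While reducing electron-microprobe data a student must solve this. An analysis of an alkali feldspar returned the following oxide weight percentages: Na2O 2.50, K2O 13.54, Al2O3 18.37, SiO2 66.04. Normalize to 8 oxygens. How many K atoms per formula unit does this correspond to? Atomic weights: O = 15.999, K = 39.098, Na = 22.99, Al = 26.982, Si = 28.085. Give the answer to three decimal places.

Na2O (M=61.979): mol = 0.04034; Na = 0.08068, O = 0.04034.
K2O (M=94.195): mol = 0.14374; K = 0.28748, O = 0.14374.
Al2O3 (M=101.961): mol = 0.18017; Al = 0.36034, O = 0.54051.
SiO2 (M=60.083): mol = 1.09915; Si = 1.09915, O = 2.19830.
ΣO = 2.92289; factor = 8/ΣO = 2.73702.
K apfu = 0.28748 × 2.73702 = 0.787.

0.787 K apfu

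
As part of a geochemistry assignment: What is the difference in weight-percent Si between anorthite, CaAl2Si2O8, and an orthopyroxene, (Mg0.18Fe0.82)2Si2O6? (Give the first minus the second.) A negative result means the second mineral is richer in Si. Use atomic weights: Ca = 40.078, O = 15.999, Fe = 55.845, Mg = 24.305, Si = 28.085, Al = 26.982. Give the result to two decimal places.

-2.06 percentage points

M(CaAl2Si2O8) = 278.204 g/mol, so wt% Si = 56.170/278.204 × 100 = 20.19%.
M((Mg0.18Fe0.82)2Si2O6) = 252.500 g/mol, so wt% Si = 56.170/252.500 × 100 = 22.25%.
20.19 − 22.25 = -2.06 pp.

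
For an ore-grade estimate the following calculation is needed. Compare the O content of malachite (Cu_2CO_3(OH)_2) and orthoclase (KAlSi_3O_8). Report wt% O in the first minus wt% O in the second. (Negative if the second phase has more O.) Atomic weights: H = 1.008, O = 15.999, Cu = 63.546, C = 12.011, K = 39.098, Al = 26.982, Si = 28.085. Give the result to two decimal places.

M(Cu_2CO_3(OH)_2) = 221.114 g/mol, so wt% O = 79.995/221.114 × 100 = 36.18%.
M(KAlSi_3O_8) = 278.327 g/mol, so wt% O = 127.992/278.327 × 100 = 45.99%.
36.18 − 45.99 = -9.81 pp.

-9.81 percentage points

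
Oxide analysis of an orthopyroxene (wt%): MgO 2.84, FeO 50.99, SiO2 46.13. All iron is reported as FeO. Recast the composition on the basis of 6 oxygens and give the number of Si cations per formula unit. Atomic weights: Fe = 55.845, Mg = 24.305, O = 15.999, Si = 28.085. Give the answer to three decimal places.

1.989 Si apfu

MgO: 2.84/40.304 = 0.07046 mol → 0.07046 mol Mg, 0.07046 mol O.
FeO: 50.99/71.844 = 0.70973 mol → 0.70973 mol Fe, 0.70973 mol O.
SiO2: 46.13/60.083 = 0.76777 mol → 0.76777 mol Si, 1.53554 mol O.
Total oxygen = 2.31573 mol. Normalization factor = 6/2.31573 = 2.59098.
Si per 6 O = 0.76777 × 2.59098 = 1.989.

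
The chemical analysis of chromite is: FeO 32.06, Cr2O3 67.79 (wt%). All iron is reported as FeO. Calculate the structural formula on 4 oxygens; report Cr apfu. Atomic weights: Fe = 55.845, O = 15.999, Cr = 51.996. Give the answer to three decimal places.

2.000 Cr apfu

FeO: 32.06/71.844 = 0.44624 mol → 0.44624 mol Fe, 0.44624 mol O.
Cr2O3: 67.79/151.989 = 0.44602 mol → 0.89204 mol Cr, 1.33806 mol O.
Total oxygen = 1.78430 mol. Normalization factor = 4/1.78430 = 2.24178.
Cr per 4 O = 0.89204 × 2.24178 = 2.000.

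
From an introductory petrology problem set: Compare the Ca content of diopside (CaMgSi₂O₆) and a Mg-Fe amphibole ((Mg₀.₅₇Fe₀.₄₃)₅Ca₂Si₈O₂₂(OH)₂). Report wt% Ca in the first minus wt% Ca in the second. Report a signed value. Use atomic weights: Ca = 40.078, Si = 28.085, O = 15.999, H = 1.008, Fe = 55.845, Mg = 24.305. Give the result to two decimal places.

First mineral: 40.078 g Ca in 216.547 g formula = 18.51 wt% Ca.
Second mineral: 80.156 g Ca in 880.164 g formula = 9.11 wt% Ca.
18.51% − 9.11% gives a difference of 9.40 percentage points.

9.40 percentage points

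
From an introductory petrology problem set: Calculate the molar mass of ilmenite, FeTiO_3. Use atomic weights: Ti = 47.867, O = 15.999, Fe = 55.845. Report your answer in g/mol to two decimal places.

151.71 g/mol

M = 1·55.845 + 1·47.867 + 3·15.999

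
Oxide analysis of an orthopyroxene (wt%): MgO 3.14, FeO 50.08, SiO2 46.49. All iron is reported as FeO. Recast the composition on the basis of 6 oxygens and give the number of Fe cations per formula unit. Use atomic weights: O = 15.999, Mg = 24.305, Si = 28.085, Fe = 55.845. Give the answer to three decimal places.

MgO (M=40.304): mol = 0.07791; Mg = 0.07791, O = 0.07791.
FeO (M=71.844): mol = 0.69707; Fe = 0.69707, O = 0.69707.
SiO2 (M=60.083): mol = 0.77376; Si = 0.77376, O = 1.54752.
ΣO = 2.32250; factor = 6/ΣO = 2.58342.
Fe apfu = 0.69707 × 2.58342 = 1.801.

1.801 Fe apfu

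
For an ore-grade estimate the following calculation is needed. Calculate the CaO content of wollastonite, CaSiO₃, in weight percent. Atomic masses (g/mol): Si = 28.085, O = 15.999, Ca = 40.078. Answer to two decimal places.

Formula mass = 116.160 g/mol.
1 Ca → 1.0000 mol CaO per formula unit; M(CaO) = 56.077, so CaO mass = 56.077 g.
56.077/116.160 × 100 = 48.28 wt%.

48.28 wt%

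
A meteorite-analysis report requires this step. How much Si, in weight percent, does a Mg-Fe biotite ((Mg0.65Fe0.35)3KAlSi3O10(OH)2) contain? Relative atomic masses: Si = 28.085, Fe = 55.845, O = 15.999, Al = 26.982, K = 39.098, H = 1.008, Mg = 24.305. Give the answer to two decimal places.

18.71 weight percent

Formula mass = 1.95×24.305 + 1.05×55.845 + 1×39.098 + 1×26.982 + 3×28.085 + 12×15.999 + 2×1.008 = 450.371 g/mol, of which 84.255 g is Si.
So Si makes up 84.255/450.371 = 0.1871 of the mass, i.e. 18.71%.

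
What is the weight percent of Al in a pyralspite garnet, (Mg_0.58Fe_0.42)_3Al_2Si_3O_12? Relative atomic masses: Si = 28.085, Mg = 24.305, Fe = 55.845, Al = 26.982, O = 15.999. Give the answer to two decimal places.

M((Mg_0.58Fe_0.42)_3Al_2Si_3O_12) = 442.862 g/mol.
Al contributes 2 × 26.982 = 53.964 g per mole.
53.964/442.862 = 0.1219 → 12.19%.

12.19 mass %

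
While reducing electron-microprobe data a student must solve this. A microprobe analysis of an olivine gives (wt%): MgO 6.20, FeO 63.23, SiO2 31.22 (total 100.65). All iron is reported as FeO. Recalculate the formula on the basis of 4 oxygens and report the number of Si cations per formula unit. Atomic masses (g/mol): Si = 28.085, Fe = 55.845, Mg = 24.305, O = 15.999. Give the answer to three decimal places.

6.20 wt% MgO ÷ 40.304 g/mol = 0.15383 mol, giving 0.15383 Mg and 0.15383 O.
63.23 wt% FeO ÷ 71.844 g/mol = 0.88010 mol, giving 0.88010 Fe and 0.88010 O.
31.22 wt% SiO2 ÷ 60.083 g/mol = 0.51961 mol, giving 0.51961 Si and 1.03922 O.
Oxygen sums to 2.07315; scaling by 4/2.07315 = 1.92943 puts the formula on 4 O.
Si: 0.51961 × 1.92943 = 1.003 atoms per formula unit.

1.003 Si apfu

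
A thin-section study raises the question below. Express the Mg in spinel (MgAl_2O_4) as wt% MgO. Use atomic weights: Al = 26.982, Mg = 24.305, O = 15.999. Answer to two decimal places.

28.33 wt%

M(MgAl_2O_4) = 142.265 g/mol; M(MgO) = 40.304 g/mol.
Moles MgO per formula unit = 1 Mg ÷ 1 = 1.0000.
MgO fraction = (1.0000 × 40.304) / 142.265 = 40.304/142.265 = 0.2833.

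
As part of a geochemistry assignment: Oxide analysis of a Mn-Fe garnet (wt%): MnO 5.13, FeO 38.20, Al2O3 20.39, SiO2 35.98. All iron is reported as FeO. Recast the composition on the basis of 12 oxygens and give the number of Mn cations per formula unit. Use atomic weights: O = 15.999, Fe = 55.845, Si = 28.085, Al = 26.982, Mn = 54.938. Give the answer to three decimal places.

0.361 Mn apfu

MnO (M=70.937): mol = 0.07232; Mn = 0.07232, O = 0.07232.
FeO (M=71.844): mol = 0.53171; Fe = 0.53171, O = 0.53171.
Al2O3 (M=101.961): mol = 0.19998; Al = 0.39996, O = 0.59994.
SiO2 (M=60.083): mol = 0.59884; Si = 0.59884, O = 1.19768.
ΣO = 2.40165; factor = 12/ΣO = 4.99656.
Mn apfu = 0.07232 × 4.99656 = 0.361.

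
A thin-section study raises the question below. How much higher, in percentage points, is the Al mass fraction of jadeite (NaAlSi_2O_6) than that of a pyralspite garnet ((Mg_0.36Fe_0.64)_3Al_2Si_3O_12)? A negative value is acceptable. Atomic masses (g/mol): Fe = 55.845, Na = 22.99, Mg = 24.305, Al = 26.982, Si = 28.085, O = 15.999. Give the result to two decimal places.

1.71 percentage points

M(NaAlSi_2O_6) = 202.136 g/mol, so wt% Al = 26.982/202.136 × 100 = 13.35%.
M((Mg_0.36Fe_0.64)_3Al_2Si_3O_12) = 463.679 g/mol, so wt% Al = 53.964/463.679 × 100 = 11.64%.
13.35 − 11.64 = 1.71 pp.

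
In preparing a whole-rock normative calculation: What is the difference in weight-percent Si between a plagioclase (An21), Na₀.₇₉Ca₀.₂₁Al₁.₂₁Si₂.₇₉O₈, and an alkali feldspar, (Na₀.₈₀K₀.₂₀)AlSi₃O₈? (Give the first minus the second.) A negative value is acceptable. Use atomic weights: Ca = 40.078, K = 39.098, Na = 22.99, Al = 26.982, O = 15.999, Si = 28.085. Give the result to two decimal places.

-2.24 percentage points

Si in Na₀.₇₉Ca₀.₂₁Al₁.₂₁Si₂.₇₉O₈: molar mass 265.576 g/mol; 2.79×28.085 = 78.357 g → 29.50 wt%.
Si in (Na₀.₈₀K₀.₂₀)AlSi₃O₈: molar mass 265.441 g/mol; 3×28.085 = 84.255 g → 31.74 wt%.
Difference = 29.50 − 31.74 = -2.24 percentage points.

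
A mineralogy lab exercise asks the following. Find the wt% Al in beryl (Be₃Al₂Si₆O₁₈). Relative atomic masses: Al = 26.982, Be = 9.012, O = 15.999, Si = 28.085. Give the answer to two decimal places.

Formula mass = 3×9.012 + 2×26.982 + 6×28.085 + 18×15.999 = 537.492 g/mol, of which 53.964 g is Al.
So Al makes up 53.964/537.492 = 0.1004 of the mass, i.e. 10.04%.

10.04 wt%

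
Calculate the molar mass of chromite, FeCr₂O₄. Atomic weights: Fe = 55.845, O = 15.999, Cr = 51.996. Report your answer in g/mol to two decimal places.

The formula mass is the sum 1×55.845 + 2×51.996 + 4×15.999.

223.83 g/mol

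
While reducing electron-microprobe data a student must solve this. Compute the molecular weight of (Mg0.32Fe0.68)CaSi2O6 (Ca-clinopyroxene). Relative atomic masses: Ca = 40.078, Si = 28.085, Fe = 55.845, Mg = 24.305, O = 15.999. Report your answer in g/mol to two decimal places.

237.99 g/mol

Mg: 0.32 × 24.305 = 7.7776
Fe: 0.68 × 55.845 = 37.9746
Ca: 1 × 40.078 = 40.0780
Si: 2 × 28.085 = 56.1700
O: 6 × 15.999 = 95.9940
Summing the contributions gives the formula mass.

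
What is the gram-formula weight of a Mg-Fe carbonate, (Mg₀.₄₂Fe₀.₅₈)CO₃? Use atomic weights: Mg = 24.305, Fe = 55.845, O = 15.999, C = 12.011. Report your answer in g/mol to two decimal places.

The formula mass is the sum 0.42·24.305 + 0.58·55.845 + 1·12.011 + 3·15.999.

102.61 g/mol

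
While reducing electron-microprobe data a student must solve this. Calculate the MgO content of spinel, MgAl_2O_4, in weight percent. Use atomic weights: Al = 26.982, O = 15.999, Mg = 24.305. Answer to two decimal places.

Formula mass = 142.265 g/mol.
1 Mg → 1.0000 mol MgO per formula unit; M(MgO) = 40.304, so MgO mass = 40.304 g.
40.304/142.265 × 100 = 28.33 wt%.

28.33 wt%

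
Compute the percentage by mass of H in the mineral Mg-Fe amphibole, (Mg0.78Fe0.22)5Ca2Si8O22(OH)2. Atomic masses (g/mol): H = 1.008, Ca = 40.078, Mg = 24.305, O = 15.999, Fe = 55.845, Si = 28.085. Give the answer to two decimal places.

Formula mass = 3.90×24.305 + 1.10×55.845 + 2×40.078 + 8×28.085 + 24×15.999 + 2×1.008 = 847.047 g/mol, of which 2.016 g is H.
So H makes up 2.016/847.047 = 0.0024 of the mass, i.e. 0.24%.

0.24 weight percent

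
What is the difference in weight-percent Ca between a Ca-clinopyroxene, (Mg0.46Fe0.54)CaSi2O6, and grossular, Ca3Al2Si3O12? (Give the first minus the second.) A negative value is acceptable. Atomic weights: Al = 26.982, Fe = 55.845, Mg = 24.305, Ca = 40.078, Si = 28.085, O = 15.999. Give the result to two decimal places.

First mineral: 40.078 g Ca in 233.579 g formula = 17.16 wt% Ca.
Second mineral: 120.234 g Ca in 450.441 g formula = 26.69 wt% Ca.
17.16% − 26.69% gives a difference of -9.53 percentage points.

-9.53 percentage points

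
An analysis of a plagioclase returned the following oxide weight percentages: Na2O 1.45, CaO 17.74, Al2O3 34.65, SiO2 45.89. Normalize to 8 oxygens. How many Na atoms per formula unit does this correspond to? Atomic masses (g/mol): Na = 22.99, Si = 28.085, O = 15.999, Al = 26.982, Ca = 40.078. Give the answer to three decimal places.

0.130 Na apfu

1.45 wt% Na2O ÷ 61.979 g/mol = 0.02340 mol, giving 0.04680 Na and 0.02340 O.
17.74 wt% CaO ÷ 56.077 g/mol = 0.31635 mol, giving 0.31635 Ca and 0.31635 O.
34.65 wt% Al2O3 ÷ 101.961 g/mol = 0.33984 mol, giving 0.67968 Al and 1.01952 O.
45.89 wt% SiO2 ÷ 60.083 g/mol = 0.76378 mol, giving 0.76378 Si and 1.52756 O.
Oxygen sums to 2.88683; scaling by 8/2.88683 = 2.77121 puts the formula on 8 O.
Na: 0.04680 × 2.77121 = 0.130 atoms per formula unit.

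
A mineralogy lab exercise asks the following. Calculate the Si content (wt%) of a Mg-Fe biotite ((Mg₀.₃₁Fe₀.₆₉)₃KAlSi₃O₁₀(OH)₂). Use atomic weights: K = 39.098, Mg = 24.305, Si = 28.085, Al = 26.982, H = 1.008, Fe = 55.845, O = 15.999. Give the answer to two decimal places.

M((Mg₀.₃₁Fe₀.₆₉)₃KAlSi₃O₁₀(OH)₂) = 482.542 g/mol.
Si contributes 3 × 28.085 = 84.255 g per mole.
84.255/482.542 = 0.1746 → 17.46%.

17.46 wt%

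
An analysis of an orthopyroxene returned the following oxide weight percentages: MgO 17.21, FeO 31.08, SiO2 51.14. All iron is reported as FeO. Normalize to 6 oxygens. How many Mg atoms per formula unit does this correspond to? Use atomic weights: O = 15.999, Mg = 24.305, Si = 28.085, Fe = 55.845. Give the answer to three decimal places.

1.000 Mg apfu

MgO (M=40.304): mol = 0.42700; Mg = 0.42700, O = 0.42700.
FeO (M=71.844): mol = 0.43260; Fe = 0.43260, O = 0.43260.
SiO2 (M=60.083): mol = 0.85116; Si = 0.85116, O = 1.70232.
ΣO = 2.56192; factor = 6/ΣO = 2.34199.
Mg apfu = 0.42700 × 2.34199 = 1.000.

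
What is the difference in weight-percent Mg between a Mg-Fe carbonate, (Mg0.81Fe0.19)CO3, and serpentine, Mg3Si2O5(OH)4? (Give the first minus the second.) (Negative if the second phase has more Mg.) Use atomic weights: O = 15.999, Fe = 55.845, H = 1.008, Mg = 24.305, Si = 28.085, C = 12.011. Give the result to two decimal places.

-4.51 percentage points

M((Mg0.81Fe0.19)CO3) = 90.306 g/mol, so wt% Mg = 19.687/90.306 × 100 = 21.80%.
M(Mg3Si2O5(OH)4) = 277.108 g/mol, so wt% Mg = 72.915/277.108 × 100 = 26.31%.
21.80 − 26.31 = -4.51 pp.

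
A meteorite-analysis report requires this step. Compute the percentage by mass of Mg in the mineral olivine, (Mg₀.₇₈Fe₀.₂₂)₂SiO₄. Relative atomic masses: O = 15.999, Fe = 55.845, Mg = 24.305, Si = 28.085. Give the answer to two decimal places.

24.53 weight percent

Formula mass = 1.56*24.305 + 0.44*55.845 + 1*28.085 + 4*15.999 = 154.569 g/mol, of which 37.916 g is Mg.
So Mg makes up 37.916/154.569 = 0.2453 of the mass, i.e. 24.53%.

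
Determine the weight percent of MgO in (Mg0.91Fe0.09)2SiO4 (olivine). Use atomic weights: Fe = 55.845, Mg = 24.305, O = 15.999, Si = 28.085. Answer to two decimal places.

Molar mass of (Mg0.91Fe0.09)2SiO4 = 1.82*24.305 + 0.18*55.845 + 1*28.085 + 4*15.999 = 146.368 g/mol.
Each formula unit contains 1.82 Mg, equivalent to 1.82/1 = 1.8200 mol MgO.
M(MgO) = 1×24.305 + 1×15.999 = 40.304 g/mol.
Mass of MgO per formula unit = 1.8200 × 40.304 = 73.353 g.
MgO wt% = 73.353 / 146.368 × 100 = 50.12%.

50.12 wt%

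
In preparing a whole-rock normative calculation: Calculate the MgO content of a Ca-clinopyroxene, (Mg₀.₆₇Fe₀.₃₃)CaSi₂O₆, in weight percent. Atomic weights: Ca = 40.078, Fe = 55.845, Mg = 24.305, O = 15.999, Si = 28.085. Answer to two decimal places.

Formula mass = 226.955 g/mol.
0.67 Mg → 0.6700 mol MgO per formula unit; M(MgO) = 40.304, so MgO mass = 27.004 g.
27.004/226.955 × 100 = 11.90 wt%.

11.90 wt%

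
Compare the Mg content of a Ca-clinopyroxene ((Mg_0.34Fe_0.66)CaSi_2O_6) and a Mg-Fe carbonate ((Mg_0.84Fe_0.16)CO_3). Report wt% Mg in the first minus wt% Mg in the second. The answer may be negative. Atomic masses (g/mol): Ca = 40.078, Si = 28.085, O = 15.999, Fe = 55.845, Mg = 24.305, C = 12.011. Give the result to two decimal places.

-19.37 percentage points

M((Mg_0.34Fe_0.66)CaSi_2O_6) = 237.363 g/mol, so wt% Mg = 8.264/237.363 × 100 = 3.48%.
M((Mg_0.84Fe_0.16)CO_3) = 89.359 g/mol, so wt% Mg = 20.416/89.359 × 100 = 22.85%.
3.48 − 22.85 = -19.37 pp.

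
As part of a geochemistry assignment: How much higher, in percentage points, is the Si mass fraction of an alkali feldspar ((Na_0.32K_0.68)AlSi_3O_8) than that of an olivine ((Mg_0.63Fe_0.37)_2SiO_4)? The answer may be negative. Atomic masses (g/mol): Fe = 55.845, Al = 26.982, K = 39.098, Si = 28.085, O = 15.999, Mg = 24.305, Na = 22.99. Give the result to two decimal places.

First mineral: 84.255 g Si in 273.172 g formula = 30.84 wt% Si.
Second mineral: 28.085 g Si in 164.031 g formula = 17.12 wt% Si.
30.84% − 17.12% gives a difference of 13.72 percentage points.

13.72 percentage points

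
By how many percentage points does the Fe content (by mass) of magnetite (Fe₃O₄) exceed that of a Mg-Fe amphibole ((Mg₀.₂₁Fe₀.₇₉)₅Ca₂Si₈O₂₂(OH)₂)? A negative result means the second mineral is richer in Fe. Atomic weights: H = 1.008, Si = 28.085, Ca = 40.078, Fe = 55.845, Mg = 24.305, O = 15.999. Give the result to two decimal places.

48.82 percentage points

Fe in Fe₃O₄: molar mass 231.531 g/mol; 3×55.845 = 167.535 g → 72.36 wt%.
Fe in (Mg₀.₂₁Fe₀.₇₉)₅Ca₂Si₈O₂₂(OH)₂: molar mass 936.936 g/mol; 3.95×55.845 = 220.588 g → 23.54 wt%.
Difference = 72.36 − 23.54 = 48.82 percentage points.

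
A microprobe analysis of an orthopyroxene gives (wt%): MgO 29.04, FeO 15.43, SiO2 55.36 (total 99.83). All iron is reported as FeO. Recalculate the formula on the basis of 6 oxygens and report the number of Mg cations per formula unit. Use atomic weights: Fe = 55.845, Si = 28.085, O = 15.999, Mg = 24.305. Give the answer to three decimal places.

1.556 Mg apfu

29.04 wt% MgO ÷ 40.304 g/mol = 0.72052 mol, giving 0.72052 Mg and 0.72052 O.
15.43 wt% FeO ÷ 71.844 g/mol = 0.21477 mol, giving 0.21477 Fe and 0.21477 O.
55.36 wt% SiO2 ÷ 60.083 g/mol = 0.92139 mol, giving 0.92139 Si and 1.84278 O.
Oxygen sums to 2.77807; scaling by 6/2.77807 = 2.15977 puts the formula on 6 O.
Mg: 0.72052 × 2.15977 = 1.556 atoms per formula unit.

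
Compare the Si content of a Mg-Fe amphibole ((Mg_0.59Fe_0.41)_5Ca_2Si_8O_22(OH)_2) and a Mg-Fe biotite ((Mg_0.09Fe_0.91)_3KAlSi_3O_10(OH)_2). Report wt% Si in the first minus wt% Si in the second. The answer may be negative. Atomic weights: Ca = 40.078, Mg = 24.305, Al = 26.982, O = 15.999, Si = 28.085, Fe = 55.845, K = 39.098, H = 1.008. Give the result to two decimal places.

First mineral: 224.680 g Si in 877.010 g formula = 25.62 wt% Si.
Second mineral: 84.255 g Si in 503.358 g formula = 16.74 wt% Si.
25.62% − 16.74% gives a difference of 8.88 percentage points.

8.88 percentage points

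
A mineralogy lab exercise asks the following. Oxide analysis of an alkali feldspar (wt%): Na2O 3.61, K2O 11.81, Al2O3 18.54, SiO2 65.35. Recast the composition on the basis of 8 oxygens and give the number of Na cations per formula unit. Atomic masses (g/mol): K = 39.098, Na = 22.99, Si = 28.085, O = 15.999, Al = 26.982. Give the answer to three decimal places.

3.61 wt% Na2O ÷ 61.979 g/mol = 0.05825 mol, giving 0.11650 Na and 0.05825 O.
11.81 wt% K2O ÷ 94.195 g/mol = 0.12538 mol, giving 0.25076 K and 0.12538 O.
18.54 wt% Al2O3 ÷ 101.961 g/mol = 0.18183 mol, giving 0.36366 Al and 0.54549 O.
65.35 wt% SiO2 ÷ 60.083 g/mol = 1.08766 mol, giving 1.08766 Si and 2.17532 O.
Oxygen sums to 2.90444; scaling by 8/2.90444 = 2.75440 puts the formula on 8 O.
Na: 0.11650 × 2.75440 = 0.321 atoms per formula unit.

0.321 Na apfu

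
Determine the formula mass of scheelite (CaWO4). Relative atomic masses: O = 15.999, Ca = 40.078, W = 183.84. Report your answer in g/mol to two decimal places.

287.91 g/mol

M = 1(40.078) + 1(183.84) + 4(15.999)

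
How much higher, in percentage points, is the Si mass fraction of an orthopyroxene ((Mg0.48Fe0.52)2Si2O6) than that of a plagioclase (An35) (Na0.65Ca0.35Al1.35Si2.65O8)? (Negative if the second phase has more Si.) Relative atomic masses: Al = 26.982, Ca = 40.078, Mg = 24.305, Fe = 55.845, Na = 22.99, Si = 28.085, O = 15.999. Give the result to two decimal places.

First mineral: 56.170 g Si in 233.576 g formula = 24.05 wt% Si.
Second mineral: 74.425 g Si in 267.814 g formula = 27.79 wt% Si.
24.05% − 27.79% gives a difference of -3.74 percentage points.

-3.74 percentage points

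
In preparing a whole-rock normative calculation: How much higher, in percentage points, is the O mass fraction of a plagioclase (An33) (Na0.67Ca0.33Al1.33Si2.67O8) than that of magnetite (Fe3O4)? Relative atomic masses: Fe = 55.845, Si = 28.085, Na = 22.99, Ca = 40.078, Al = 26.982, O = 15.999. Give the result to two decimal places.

20.21 percentage points

First mineral: 127.992 g O in 267.494 g formula = 47.85 wt% O.
Second mineral: 63.996 g O in 231.531 g formula = 27.64 wt% O.
47.85% − 27.64% gives a difference of 20.21 percentage points.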